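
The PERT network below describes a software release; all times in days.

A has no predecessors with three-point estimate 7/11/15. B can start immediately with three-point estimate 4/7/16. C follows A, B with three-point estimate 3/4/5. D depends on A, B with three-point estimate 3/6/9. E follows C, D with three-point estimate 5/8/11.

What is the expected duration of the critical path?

te_A = (7 + 4·11 + 15)/6 = 66/6 = 11
te_B = (4 + 4·7 + 16)/6 = 48/6 = 8
te_C = (3 + 4·4 + 5)/6 = 24/6 = 4
te_D = (3 + 4·6 + 9)/6 = 36/6 = 6
te_E = (5 + 4·8 + 11)/6 = 48/6 = 8

Forward pass:
ES_A = 0; EF_A = 11
ES_B = 0; EF_B = 8
ES_C = max(EF_A=11, EF_B=8) = 11; EF_C = 11+4 = 15
ES_D = max(EF_A=11, EF_B=8) = 11; EF_D = 11+6 = 17
ES_E = max(EF_C=15, EF_D=17) = 17; EF_E = 17+8 = 25
Expected project duration μ = 25 days. Critical path: A → D → E.

25 days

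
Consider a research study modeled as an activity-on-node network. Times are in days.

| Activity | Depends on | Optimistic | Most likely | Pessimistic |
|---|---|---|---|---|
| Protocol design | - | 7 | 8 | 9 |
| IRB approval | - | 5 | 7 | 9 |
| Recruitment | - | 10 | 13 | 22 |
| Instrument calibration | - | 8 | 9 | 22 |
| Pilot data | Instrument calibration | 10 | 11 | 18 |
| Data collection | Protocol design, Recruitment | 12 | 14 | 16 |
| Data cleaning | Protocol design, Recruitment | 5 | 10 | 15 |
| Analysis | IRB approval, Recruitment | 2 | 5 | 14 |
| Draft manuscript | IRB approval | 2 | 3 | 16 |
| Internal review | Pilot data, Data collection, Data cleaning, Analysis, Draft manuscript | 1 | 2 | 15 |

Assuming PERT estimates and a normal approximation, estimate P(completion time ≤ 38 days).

te_Protocol design = (7 + 4·8 + 9)/6 = 48/6 = 8; σ²_Protocol design = ((9−7)/6)² = 0.111
te_IRB approval = (5 + 4·7 + 9)/6 = 42/6 = 7; σ²_IRB approval = ((9−5)/6)² = 0.444
te_Recruitment = (10 + 4·13 + 22)/6 = 84/6 = 14; σ²_Recruitment = ((22−10)/6)² = 4.000
te_Instrument calibration = (8 + 4·9 + 22)/6 = 66/6 = 11; σ²_Instrument calibration = ((22−8)/6)² = 5.444
te_Pilot data = (10 + 4·11 + 18)/6 = 72/6 = 12; σ²_Pilot data = ((18−10)/6)² = 1.778
te_Data collection = (12 + 4·14 + 16)/6 = 84/6 = 14; σ²_Data collection = ((16−12)/6)² = 0.444
te_Data cleaning = (5 + 4·10 + 15)/6 = 60/6 = 10; σ²_Data cleaning = ((15−5)/6)² = 2.778
te_Analysis = (2 + 4·5 + 14)/6 = 36/6 = 6; σ²_Analysis = ((14−2)/6)² = 4.000
te_Draft manuscript = (2 + 4·3 + 16)/6 = 30/6 = 5; σ²_Draft manuscript = ((16−2)/6)² = 5.444
te_Internal review = (1 + 4·2 + 15)/6 = 24/6 = 4; σ²_Internal review = ((15−1)/6)² = 5.444

Forward pass:
ES_Protocol design = 0; EF_Protocol design = 8
ES_IRB approval = 0; EF_IRB approval = 7
ES_Recruitment = 0; EF_Recruitment = 14
ES_Instrument calibration = 0; EF_Instrument calibration = 11
ES_Pilot data = 11; EF_Pilot data = 11+12 = 23
ES_Data collection = max(EF_Protocol design=8, EF_Recruitment=14) = 14; EF_Data collection = 14+14 = 28
ES_Data cleaning = max(EF_Protocol design=8, EF_Recruitment=14) = 14; EF_Data cleaning = 14+10 = 24
ES_Analysis = max(EF_IRB approval=7, EF_Recruitment=14) = 14; EF_Analysis = 14+6 = 20
ES_Draft manuscript = 7; EF_Draft manuscript = 7+5 = 12
ES_Internal review = max(EF_Pilot data=23, EF_Data collection=28, EF_Data cleaning=24, EF_Analysis=20, EF_Draft manuscript=12) = 28; EF_Internal review = 28+4 = 32
Expected project duration μ = 32 days. Critical path: Recruitment → Data collection → Internal review.

Variance along critical path = 4.000 + 0.444 + 5.444 = 9.889; σ = √9.889 = 3.145 days.
Z = (38 − 32) / 3.145 = 1.908
P(T ≤ 38) = Φ(1.908) ≈ 0.972

0.972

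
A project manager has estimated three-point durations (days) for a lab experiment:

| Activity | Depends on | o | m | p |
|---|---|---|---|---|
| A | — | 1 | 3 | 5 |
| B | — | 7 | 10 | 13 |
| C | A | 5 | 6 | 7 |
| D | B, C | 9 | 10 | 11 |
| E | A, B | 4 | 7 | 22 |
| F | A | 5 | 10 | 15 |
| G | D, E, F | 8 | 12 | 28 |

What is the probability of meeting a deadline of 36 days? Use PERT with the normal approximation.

0.716

te_A = (1 + 4·3 + 5)/6 = 18/6 = 3; σ²_A = ((5−1)/6)² = 0.444
te_B = (7 + 4·10 + 13)/6 = 60/6 = 10; σ²_B = ((13−7)/6)² = 1.000
te_C = (5 + 4·6 + 7)/6 = 36/6 = 6; σ²_C = ((7−5)/6)² = 0.111
te_D = (9 + 4·10 + 11)/6 = 60/6 = 10; σ²_D = ((11−9)/6)² = 0.111
te_E = (4 + 4·7 + 22)/6 = 54/6 = 9; σ²_E = ((22−4)/6)² = 9.000
te_F = (5 + 4·10 + 15)/6 = 60/6 = 10; σ²_F = ((15−5)/6)² = 2.778
te_G = (8 + 4·12 + 28)/6 = 84/6 = 14; σ²_G = ((28−8)/6)² = 11.111

Forward pass:
ES_A = 0; EF_A = 3
ES_B = 0; EF_B = 10
ES_C = 3; EF_C = 3+6 = 9
ES_D = max(EF_B=10, EF_C=9) = 10; EF_D = 10+10 = 20
ES_E = max(EF_A=3, EF_B=10) = 10; EF_E = 10+9 = 19
ES_F = 3; EF_F = 3+10 = 13
ES_G = max(EF_D=20, EF_E=19, EF_F=13) = 20; EF_G = 20+14 = 34
Expected project duration μ = 34 days. Critical path: B → D → G.

Variance along critical path = 1.000 + 0.111 + 11.111 = 12.222; σ = √12.222 = 3.496 days.
Z = (36 − 34) / 3.496 = 0.572
P(T ≤ 36) = Φ(0.572) ≈ 0.716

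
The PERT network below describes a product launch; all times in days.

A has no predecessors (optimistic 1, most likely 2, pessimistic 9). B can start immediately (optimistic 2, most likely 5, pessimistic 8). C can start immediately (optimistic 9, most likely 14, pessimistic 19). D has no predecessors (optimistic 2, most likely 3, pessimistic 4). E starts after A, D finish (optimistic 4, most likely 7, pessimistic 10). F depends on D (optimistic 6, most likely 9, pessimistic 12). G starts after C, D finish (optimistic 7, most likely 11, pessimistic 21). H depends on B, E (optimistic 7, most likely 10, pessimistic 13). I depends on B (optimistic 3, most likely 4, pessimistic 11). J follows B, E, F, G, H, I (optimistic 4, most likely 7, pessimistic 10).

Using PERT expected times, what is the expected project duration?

33 days

te_A = (1 + 4·2 + 9)/6 = 18/6 = 3
te_B = (2 + 4·5 + 8)/6 = 30/6 = 5
te_C = (9 + 4·14 + 19)/6 = 84/6 = 14
te_D = (2 + 4·3 + 4)/6 = 18/6 = 3
te_E = (4 + 4·7 + 10)/6 = 42/6 = 7
te_F = (6 + 4·9 + 12)/6 = 54/6 = 9
te_G = (7 + 4·11 + 21)/6 = 72/6 = 12
te_H = (7 + 4·10 + 13)/6 = 60/6 = 10
te_I = (3 + 4·4 + 11)/6 = 30/6 = 5
te_J = (4 + 4·7 + 10)/6 = 42/6 = 7

Forward pass:
ES_A = 0; EF_A = 3
ES_B = 0; EF_B = 5
ES_C = 0; EF_C = 14
ES_D = 0; EF_D = 3
ES_E = max(EF_A=3, EF_D=3) = 3; EF_E = 3+7 = 10
ES_F = 3; EF_F = 3+9 = 12
ES_G = max(EF_C=14, EF_D=3) = 14; EF_G = 14+12 = 26
ES_H = max(EF_B=5, EF_E=10) = 10; EF_H = 10+10 = 20
ES_I = 5; EF_I = 5+5 = 10
ES_J = max(EF_B=5, EF_E=10, EF_F=12, EF_G=26, EF_H=20, EF_I=10) = 26; EF_J = 26+7 = 33
Expected project duration μ = 33 days. Critical path: C → G → J.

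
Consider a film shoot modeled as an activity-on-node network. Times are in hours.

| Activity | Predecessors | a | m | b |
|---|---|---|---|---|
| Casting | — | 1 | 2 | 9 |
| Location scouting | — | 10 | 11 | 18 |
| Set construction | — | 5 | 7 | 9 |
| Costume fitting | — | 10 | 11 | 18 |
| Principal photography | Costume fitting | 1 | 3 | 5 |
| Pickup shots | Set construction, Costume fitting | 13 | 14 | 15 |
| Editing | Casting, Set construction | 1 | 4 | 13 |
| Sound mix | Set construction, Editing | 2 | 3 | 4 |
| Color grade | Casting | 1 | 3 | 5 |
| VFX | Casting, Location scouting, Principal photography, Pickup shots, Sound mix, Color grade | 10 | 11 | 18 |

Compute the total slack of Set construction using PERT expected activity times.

te_Casting = (1 + 4·2 + 9)/6 = 18/6 = 3
te_Location scouting = (10 + 4·11 + 18)/6 = 72/6 = 12
te_Set construction = (5 + 4·7 + 9)/6 = 42/6 = 7
te_Costume fitting = (10 + 4·11 + 18)/6 = 72/6 = 12
te_Principal photography = (1 + 4·3 + 5)/6 = 18/6 = 3
te_Pickup shots = (13 + 4·14 + 15)/6 = 84/6 = 14
te_Editing = (1 + 4·4 + 13)/6 = 30/6 = 5
te_Sound mix = (2 + 4·3 + 4)/6 = 18/6 = 3
te_Color grade = (1 + 4·3 + 5)/6 = 18/6 = 3
te_VFX = (10 + 4·11 + 18)/6 = 72/6 = 12

Forward pass:
ES_Casting = 0; EF_Casting = 3
ES_Location scouting = 0; EF_Location scouting = 12
ES_Set construction = 0; EF_Set construction = 7
ES_Costume fitting = 0; EF_Costume fitting = 12
ES_Principal photography = 12; EF_Principal photography = 12+3 = 15
ES_Pickup shots = max(EF_Set construction=7, EF_Costume fitting=12) = 12; EF_Pickup shots = 12+14 = 26
ES_Editing = max(EF_Casting=3, EF_Set construction=7) = 7; EF_Editing = 7+5 = 12
ES_Sound mix = max(EF_Set construction=7, EF_Editing=12) = 12; EF_Sound mix = 12+3 = 15
ES_Color grade = 3; EF_Color grade = 3+3 = 6
ES_VFX = max(EF_Casting=3, EF_Location scouting=12, EF_Principal photography=15, EF_Pickup shots=26, EF_Sound mix=15, EF_Color grade=6) = 26; EF_VFX = 26+12 = 38
Expected project duration μ = 38 hours. Critical path: Costume fitting → Pickup shots → VFX.

Backward pass:
LF_VFX = 38; LS_VFX = 38−12 = 26
LF_Color grade = LS_VFX = 26; LS_Color grade = 26−3 = 23
LF_Sound mix = LS_VFX = 26; LS_Sound mix = 26−3 = 23
LF_Editing = LS_Sound mix = 23; LS_Editing = 23−5 = 18
LF_Pickup shots = LS_VFX = 26; LS_Pickup shots = 26−14 = 12
LF_Principal photography = LS_VFX = 26; LS_Principal photography = 26−3 = 23
LF_Costume fitting = min(LS_Principal photography=23, LS_Pickup shots=12) = 12; LS_Costume fitting = 12−12 = 0
LF_Set construction = min(LS_Pickup shots=12, LS_Editing=18, LS_Sound mix=23) = 12; LS_Set construction = 12−7 = 5
LF_Location scouting = LS_VFX = 26; LS_Location scouting = 26−12 = 14
LF_Casting = min(LS_Editing=18, LS_Color grade=23, LS_VFX=26) = 18; LS_Casting = 18−3 = 15
Slack_Set construction = LS_Set construction − ES_Set construction = 5 − 0 = 5

5 hours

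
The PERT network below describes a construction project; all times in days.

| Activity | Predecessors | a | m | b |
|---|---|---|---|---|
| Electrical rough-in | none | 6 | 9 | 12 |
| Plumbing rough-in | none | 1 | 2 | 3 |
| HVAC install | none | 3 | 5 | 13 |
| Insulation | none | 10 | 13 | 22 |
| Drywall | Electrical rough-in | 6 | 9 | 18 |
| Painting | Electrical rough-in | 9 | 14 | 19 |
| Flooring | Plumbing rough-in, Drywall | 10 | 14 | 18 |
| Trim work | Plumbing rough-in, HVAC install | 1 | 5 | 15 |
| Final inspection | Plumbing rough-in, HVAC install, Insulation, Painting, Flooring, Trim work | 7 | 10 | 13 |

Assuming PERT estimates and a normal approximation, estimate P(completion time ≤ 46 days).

0.859

te_Electrical rough-in = (6 + 4·9 + 12)/6 = 54/6 = 9; σ²_Electrical rough-in = ((12−6)/6)² = 1.000
te_Plumbing rough-in = (1 + 4·2 + 3)/6 = 12/6 = 2; σ²_Plumbing rough-in = ((3−1)/6)² = 0.111
te_HVAC install = (3 + 4·5 + 13)/6 = 36/6 = 6; σ²_HVAC install = ((13−3)/6)² = 2.778
te_Insulation = (10 + 4·13 + 22)/6 = 84/6 = 14; σ²_Insulation = ((22−10)/6)² = 4.000
te_Drywall = (6 + 4·9 + 18)/6 = 60/6 = 10; σ²_Drywall = ((18−6)/6)² = 4.000
te_Painting = (9 + 4·14 + 19)/6 = 84/6 = 14; σ²_Painting = ((19−9)/6)² = 2.778
te_Flooring = (10 + 4·14 + 18)/6 = 84/6 = 14; σ²_Flooring = ((18−10)/6)² = 1.778
te_Trim work = (1 + 4·5 + 15)/6 = 36/6 = 6; σ²_Trim work = ((15−1)/6)² = 5.444
te_Final inspection = (7 + 4·10 + 13)/6 = 60/6 = 10; σ²_Final inspection = ((13−7)/6)² = 1.000

Forward pass:
ES_Electrical rough-in = 0; EF_Electrical rough-in = 9
ES_Plumbing rough-in = 0; EF_Plumbing rough-in = 2
ES_HVAC install = 0; EF_HVAC install = 6
ES_Insulation = 0; EF_Insulation = 14
ES_Drywall = 9; EF_Drywall = 9+10 = 19
ES_Painting = 9; EF_Painting = 9+14 = 23
ES_Flooring = max(EF_Plumbing rough-in=2, EF_Drywall=19) = 19; EF_Flooring = 19+14 = 33
ES_Trim work = max(EF_Plumbing rough-in=2, EF_HVAC install=6) = 6; EF_Trim work = 6+6 = 12
ES_Final inspection = max(EF_Plumbing rough-in=2, EF_HVAC install=6, EF_Insulation=14, EF_Painting=23, EF_Flooring=33, EF_Trim work=12) = 33; EF_Final inspection = 33+10 = 43
Expected project duration μ = 43 days. Critical path: Electrical rough-in → Drywall → Flooring → Final inspection.

Variance along critical path = 1.000 + 4.000 + 1.778 + 1.000 = 7.778; σ = √7.778 = 2.789 days.
Z = (46 − 43) / 2.789 = 1.076
P(T ≤ 46) = Φ(1.076) ≈ 0.859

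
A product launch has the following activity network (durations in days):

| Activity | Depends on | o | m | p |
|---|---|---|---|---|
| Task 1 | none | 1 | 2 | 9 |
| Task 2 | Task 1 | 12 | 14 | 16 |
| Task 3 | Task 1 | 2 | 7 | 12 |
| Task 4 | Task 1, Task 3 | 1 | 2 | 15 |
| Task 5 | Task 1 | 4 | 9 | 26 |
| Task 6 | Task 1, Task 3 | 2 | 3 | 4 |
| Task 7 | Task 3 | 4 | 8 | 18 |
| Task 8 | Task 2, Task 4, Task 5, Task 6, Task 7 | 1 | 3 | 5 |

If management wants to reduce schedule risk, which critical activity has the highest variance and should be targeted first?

Task 7

te_Task 1 = (1 + 4·2 + 9)/6 = 18/6 = 3; σ²_Task 1 = ((9−1)/6)² = 1.778
te_Task 2 = (12 + 4·14 + 16)/6 = 84/6 = 14; σ²_Task 2 = ((16−12)/6)² = 0.444
te_Task 3 = (2 + 4·7 + 12)/6 = 42/6 = 7; σ²_Task 3 = ((12−2)/6)² = 2.778
te_Task 4 = (1 + 4·2 + 15)/6 = 24/6 = 4; σ²_Task 4 = ((15−1)/6)² = 5.444
te_Task 5 = (4 + 4·9 + 26)/6 = 66/6 = 11; σ²_Task 5 = ((26−4)/6)² = 13.444
te_Task 6 = (2 + 4·3 + 4)/6 = 18/6 = 3; σ²_Task 6 = ((4−2)/6)² = 0.111
te_Task 7 = (4 + 4·8 + 18)/6 = 54/6 = 9; σ²_Task 7 = ((18−4)/6)² = 5.444
te_Task 8 = (1 + 4·3 + 5)/6 = 18/6 = 3; σ²_Task 8 = ((5−1)/6)² = 0.444

Forward pass:
ES_Task 1 = 0; EF_Task 1 = 3
ES_Task 2 = 3; EF_Task 2 = 3+14 = 17
ES_Task 3 = 3; EF_Task 3 = 3+7 = 10
ES_Task 4 = max(EF_Task 1=3, EF_Task 3=10) = 10; EF_Task 4 = 10+4 = 14
ES_Task 5 = 3; EF_Task 5 = 3+11 = 14
ES_Task 6 = max(EF_Task 1=3, EF_Task 3=10) = 10; EF_Task 6 = 10+3 = 13
ES_Task 7 = 10; EF_Task 7 = 10+9 = 19
ES_Task 8 = max(EF_Task 2=17, EF_Task 4=14, EF_Task 5=14, EF_Task 6=13, EF_Task 7=19) = 19; EF_Task 8 = 19+3 = 22
Expected project duration μ = 22 days. Critical path: Task 1 → Task 3 → Task 7 → Task 8.

Variances on critical path: σ²_Task 1=1.778, σ²_Task 3=2.778, σ²_Task 7=5.444, σ²_Task 8=0.444.
Largest is σ²_Task 7 = 5.444.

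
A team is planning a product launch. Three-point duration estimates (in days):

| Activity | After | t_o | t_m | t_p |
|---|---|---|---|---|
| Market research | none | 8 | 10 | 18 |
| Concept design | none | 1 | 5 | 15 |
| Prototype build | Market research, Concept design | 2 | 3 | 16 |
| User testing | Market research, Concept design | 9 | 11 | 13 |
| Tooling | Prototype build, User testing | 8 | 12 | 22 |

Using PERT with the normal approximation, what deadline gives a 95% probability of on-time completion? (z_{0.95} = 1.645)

39.8 days

te_Market research = (8 + 4·10 + 18)/6 = 66/6 = 11; σ²_Market research = ((18−8)/6)² = 2.778
te_Concept design = (1 + 4·5 + 15)/6 = 36/6 = 6; σ²_Concept design = ((15−1)/6)² = 5.444
te_Prototype build = (2 + 4·3 + 16)/6 = 30/6 = 5; σ²_Prototype build = ((16−2)/6)² = 5.444
te_User testing = (9 + 4·11 + 13)/6 = 66/6 = 11; σ²_User testing = ((13−9)/6)² = 0.444
te_Tooling = (8 + 4·12 + 22)/6 = 78/6 = 13; σ²_Tooling = ((22−8)/6)² = 5.444

Forward pass:
ES_Market research = 0; EF_Market research = 11
ES_Concept design = 0; EF_Concept design = 6
ES_Prototype build = max(EF_Market research=11, EF_Concept design=6) = 11; EF_Prototype build = 11+5 = 16
ES_User testing = max(EF_Market research=11, EF_Concept design=6) = 11; EF_User testing = 11+11 = 22
ES_Tooling = max(EF_Prototype build=16, EF_User testing=22) = 22; EF_Tooling = 22+13 = 35
Expected project duration μ = 35 days. Critical path: Market research → User testing → Tooling.

Variance along critical path = 2.778 + 0.444 + 5.444 = 8.667; σ = 2.944 days.
D = μ + z·σ = 35 + 1.645·2.944 = 39.8 days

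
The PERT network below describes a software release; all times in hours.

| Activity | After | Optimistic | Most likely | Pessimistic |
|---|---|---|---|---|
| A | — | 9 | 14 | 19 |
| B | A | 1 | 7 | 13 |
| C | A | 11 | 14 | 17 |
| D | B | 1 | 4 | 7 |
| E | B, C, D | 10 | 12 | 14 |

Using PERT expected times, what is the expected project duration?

40 hours

te_A = (9 + 4·14 + 19)/6 = 84/6 = 14
te_B = (1 + 4·7 + 13)/6 = 42/6 = 7
te_C = (11 + 4·14 + 17)/6 = 84/6 = 14
te_D = (1 + 4·4 + 7)/6 = 24/6 = 4
te_E = (10 + 4·12 + 14)/6 = 72/6 = 12

Forward pass:
ES_A = 0; EF_A = 14
ES_B = 14; EF_B = 14+7 = 21
ES_C = 14; EF_C = 14+14 = 28
ES_D = 21; EF_D = 21+4 = 25
ES_E = max(EF_B=21, EF_C=28, EF_D=25) = 28; EF_E = 28+12 = 40
Expected project duration μ = 40 hours. Critical path: A → C → E.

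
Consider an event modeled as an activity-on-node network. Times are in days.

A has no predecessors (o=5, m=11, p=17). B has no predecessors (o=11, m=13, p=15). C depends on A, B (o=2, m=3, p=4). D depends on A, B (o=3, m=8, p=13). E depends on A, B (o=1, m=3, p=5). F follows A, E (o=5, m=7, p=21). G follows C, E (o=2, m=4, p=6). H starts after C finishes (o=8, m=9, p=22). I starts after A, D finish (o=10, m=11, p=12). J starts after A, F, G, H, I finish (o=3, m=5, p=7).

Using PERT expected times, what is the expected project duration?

te_A = (5 + 4·11 + 17)/6 = 66/6 = 11
te_B = (11 + 4·13 + 15)/6 = 78/6 = 13
te_C = (2 + 4·3 + 4)/6 = 18/6 = 3
te_D = (3 + 4·8 + 13)/6 = 48/6 = 8
te_E = (1 + 4·3 + 5)/6 = 18/6 = 3
te_F = (5 + 4·7 + 21)/6 = 54/6 = 9
te_G = (2 + 4·4 + 6)/6 = 24/6 = 4
te_H = (8 + 4·9 + 22)/6 = 66/6 = 11
te_I = (10 + 4·11 + 12)/6 = 66/6 = 11
te_J = (3 + 4·5 + 7)/6 = 30/6 = 5

Forward pass:
ES_A = 0; EF_A = 11
ES_B = 0; EF_B = 13
ES_C = max(EF_A=11, EF_B=13) = 13; EF_C = 13+3 = 16
ES_D = max(EF_A=11, EF_B=13) = 13; EF_D = 13+8 = 21
ES_E = max(EF_A=11, EF_B=13) = 13; EF_E = 13+3 = 16
ES_F = max(EF_A=11, EF_E=16) = 16; EF_F = 16+9 = 25
ES_G = max(EF_C=16, EF_E=16) = 16; EF_G = 16+4 = 20
ES_H = 16; EF_H = 16+11 = 27
ES_I = max(EF_A=11, EF_D=21) = 21; EF_I = 21+11 = 32
ES_J = max(EF_A=11, EF_F=25, EF_G=20, EF_H=27, EF_I=32) = 32; EF_J = 32+5 = 37
Expected project duration μ = 37 days. Critical path: B → D → I → J.

37 days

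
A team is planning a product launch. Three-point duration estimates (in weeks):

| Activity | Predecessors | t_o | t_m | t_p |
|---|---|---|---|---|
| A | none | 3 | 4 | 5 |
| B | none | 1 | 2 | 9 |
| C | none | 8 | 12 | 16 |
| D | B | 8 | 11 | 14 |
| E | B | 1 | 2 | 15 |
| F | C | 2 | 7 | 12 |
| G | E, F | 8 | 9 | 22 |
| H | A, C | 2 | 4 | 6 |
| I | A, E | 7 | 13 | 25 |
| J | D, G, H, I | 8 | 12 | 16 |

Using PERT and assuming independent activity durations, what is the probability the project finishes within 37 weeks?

0.073

te_A = (3 + 4·4 + 5)/6 = 24/6 = 4; σ²_A = ((5−3)/6)² = 0.111
te_B = (1 + 4·2 + 9)/6 = 18/6 = 3; σ²_B = ((9−1)/6)² = 1.778
te_C = (8 + 4·12 + 16)/6 = 72/6 = 12; σ²_C = ((16−8)/6)² = 1.778
te_D = (8 + 4·11 + 14)/6 = 66/6 = 11; σ²_D = ((14−8)/6)² = 1.000
te_E = (1 + 4·2 + 15)/6 = 24/6 = 4; σ²_E = ((15−1)/6)² = 5.444
te_F = (2 + 4·7 + 12)/6 = 42/6 = 7; σ²_F = ((12−2)/6)² = 2.778
te_G = (8 + 4·9 + 22)/6 = 66/6 = 11; σ²_G = ((22−8)/6)² = 5.444
te_H = (2 + 4·4 + 6)/6 = 24/6 = 4; σ²_H = ((6−2)/6)² = 0.444
te_I = (7 + 4·13 + 25)/6 = 84/6 = 14; σ²_I = ((25−7)/6)² = 9.000
te_J = (8 + 4·12 + 16)/6 = 72/6 = 12; σ²_J = ((16−8)/6)² = 1.778

Forward pass:
ES_A = 0; EF_A = 4
ES_B = 0; EF_B = 3
ES_C = 0; EF_C = 12
ES_D = 3; EF_D = 3+11 = 14
ES_E = 3; EF_E = 3+4 = 7
ES_F = 12; EF_F = 12+7 = 19
ES_G = max(EF_E=7, EF_F=19) = 19; EF_G = 19+11 = 30
ES_H = max(EF_A=4, EF_C=12) = 12; EF_H = 12+4 = 16
ES_I = max(EF_A=4, EF_E=7) = 7; EF_I = 7+14 = 21
ES_J = max(EF_D=14, EF_G=30, EF_H=16, EF_I=21) = 30; EF_J = 30+12 = 42
Expected project duration μ = 42 weeks. Critical path: C → F → G → J.

Variance along critical path = 1.778 + 2.778 + 5.444 + 1.778 = 11.778; σ = √11.778 = 3.432 weeks.
Z = (37 − 42) / 3.432 = -1.457
P(T ≤ 37) = Φ(-1.457) ≈ 0.073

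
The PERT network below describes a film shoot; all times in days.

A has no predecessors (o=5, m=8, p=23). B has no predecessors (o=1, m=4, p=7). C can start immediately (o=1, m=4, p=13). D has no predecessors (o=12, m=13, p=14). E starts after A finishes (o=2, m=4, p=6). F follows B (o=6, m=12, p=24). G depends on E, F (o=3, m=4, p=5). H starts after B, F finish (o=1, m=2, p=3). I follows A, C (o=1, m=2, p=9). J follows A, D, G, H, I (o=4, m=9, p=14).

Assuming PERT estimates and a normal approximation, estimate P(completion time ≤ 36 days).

te_A = (5 + 4·8 + 23)/6 = 60/6 = 10; σ²_A = ((23−5)/6)² = 9.000
te_B = (1 + 4·4 + 7)/6 = 24/6 = 4; σ²_B = ((7−1)/6)² = 1.000
te_C = (1 + 4·4 + 13)/6 = 30/6 = 5; σ²_C = ((13−1)/6)² = 4.000
te_D = (12 + 4·13 + 14)/6 = 78/6 = 13; σ²_D = ((14−12)/6)² = 0.111
te_E = (2 + 4·4 + 6)/6 = 24/6 = 4; σ²_E = ((6−2)/6)² = 0.444
te_F = (6 + 4·12 + 24)/6 = 78/6 = 13; σ²_F = ((24−6)/6)² = 9.000
te_G = (3 + 4·4 + 5)/6 = 24/6 = 4; σ²_G = ((5−3)/6)² = 0.111
te_H = (1 + 4·2 + 3)/6 = 12/6 = 2; σ²_H = ((3−1)/6)² = 0.111
te_I = (1 + 4·2 + 9)/6 = 18/6 = 3; σ²_I = ((9−1)/6)² = 1.778
te_J = (4 + 4·9 + 14)/6 = 54/6 = 9; σ²_J = ((14−4)/6)² = 2.778

Forward pass:
ES_A = 0; EF_A = 10
ES_B = 0; EF_B = 4
ES_C = 0; EF_C = 5
ES_D = 0; EF_D = 13
ES_E = 10; EF_E = 10+4 = 14
ES_F = 4; EF_F = 4+13 = 17
ES_G = max(EF_E=14, EF_F=17) = 17; EF_G = 17+4 = 21
ES_H = max(EF_B=4, EF_F=17) = 17; EF_H = 17+2 = 19
ES_I = max(EF_A=10, EF_C=5) = 10; EF_I = 10+3 = 13
ES_J = max(EF_A=10, EF_D=13, EF_G=21, EF_H=19, EF_I=13) = 21; EF_J = 21+9 = 30
Expected project duration μ = 30 days. Critical path: B → F → G → J.

Variance along critical path = 1.000 + 9.000 + 0.111 + 2.778 = 12.889; σ = √12.889 = 3.590 days.
Z = (36 − 30) / 3.590 = 1.671
P(T ≤ 36) = Φ(1.671) ≈ 0.953

0.953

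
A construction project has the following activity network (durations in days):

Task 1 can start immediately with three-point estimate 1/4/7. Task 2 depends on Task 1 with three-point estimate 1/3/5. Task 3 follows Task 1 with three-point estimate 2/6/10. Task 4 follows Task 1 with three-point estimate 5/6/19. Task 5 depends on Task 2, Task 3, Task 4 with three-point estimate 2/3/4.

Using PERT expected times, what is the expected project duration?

15 days

te_Task 1 = (1 + 4·4 + 7)/6 = 24/6 = 4
te_Task 2 = (1 + 4·3 + 5)/6 = 18/6 = 3
te_Task 3 = (2 + 4·6 + 10)/6 = 36/6 = 6
te_Task 4 = (5 + 4·6 + 19)/6 = 48/6 = 8
te_Task 5 = (2 + 4·3 + 4)/6 = 18/6 = 3

Forward pass:
ES_Task 1 = 0; EF_Task 1 = 4
ES_Task 2 = 4; EF_Task 2 = 4+3 = 7
ES_Task 3 = 4; EF_Task 3 = 4+6 = 10
ES_Task 4 = 4; EF_Task 4 = 4+8 = 12
ES_Task 5 = max(EF_Task 2=7, EF_Task 3=10, EF_Task 4=12) = 12; EF_Task 5 = 12+3 = 15
Expected project duration μ = 15 days. Critical path: Task 1 → Task 4 → Task 5.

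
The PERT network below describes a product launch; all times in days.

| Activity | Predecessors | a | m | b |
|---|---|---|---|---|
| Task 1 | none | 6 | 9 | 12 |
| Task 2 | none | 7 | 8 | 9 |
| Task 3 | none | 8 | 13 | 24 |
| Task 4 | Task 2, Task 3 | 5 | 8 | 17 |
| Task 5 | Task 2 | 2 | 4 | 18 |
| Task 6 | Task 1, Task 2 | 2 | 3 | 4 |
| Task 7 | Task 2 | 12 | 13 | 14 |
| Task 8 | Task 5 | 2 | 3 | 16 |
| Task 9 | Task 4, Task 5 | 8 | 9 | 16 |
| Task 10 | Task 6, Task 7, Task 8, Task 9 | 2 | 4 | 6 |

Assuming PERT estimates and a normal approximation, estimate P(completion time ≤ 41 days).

te_Task 1 = (6 + 4·9 + 12)/6 = 54/6 = 9; σ²_Task 1 = ((12−6)/6)² = 1.000
te_Task 2 = (7 + 4·8 + 9)/6 = 48/6 = 8; σ²_Task 2 = ((9−7)/6)² = 0.111
te_Task 3 = (8 + 4·13 + 24)/6 = 84/6 = 14; σ²_Task 3 = ((24−8)/6)² = 7.111
te_Task 4 = (5 + 4·8 + 17)/6 = 54/6 = 9; σ²_Task 4 = ((17−5)/6)² = 4.000
te_Task 5 = (2 + 4·4 + 18)/6 = 36/6 = 6; σ²_Task 5 = ((18−2)/6)² = 7.111
te_Task 6 = (2 + 4·3 + 4)/6 = 18/6 = 3; σ²_Task 6 = ((4−2)/6)² = 0.111
te_Task 7 = (12 + 4·13 + 14)/6 = 78/6 = 13; σ²_Task 7 = ((14−12)/6)² = 0.111
te_Task 8 = (2 + 4·3 + 16)/6 = 30/6 = 5; σ²_Task 8 = ((16−2)/6)² = 5.444
te_Task 9 = (8 + 4·9 + 16)/6 = 60/6 = 10; σ²_Task 9 = ((16−8)/6)² = 1.778
te_Task 10 = (2 + 4·4 + 6)/6 = 24/6 = 4; σ²_Task 10 = ((6−2)/6)² = 0.444

Forward pass:
ES_Task 1 = 0; EF_Task 1 = 9
ES_Task 2 = 0; EF_Task 2 = 8
ES_Task 3 = 0; EF_Task 3 = 14
ES_Task 4 = max(EF_Task 2=8, EF_Task 3=14) = 14; EF_Task 4 = 14+9 = 23
ES_Task 5 = 8; EF_Task 5 = 8+6 = 14
ES_Task 6 = max(EF_Task 1=9, EF_Task 2=8) = 9; EF_Task 6 = 9+3 = 12
ES_Task 7 = 8; EF_Task 7 = 8+13 = 21
ES_Task 8 = 14; EF_Task 8 = 14+5 = 19
ES_Task 9 = max(EF_Task 4=23, EF_Task 5=14) = 23; EF_Task 9 = 23+10 = 33
ES_Task 10 = max(EF_Task 6=12, EF_Task 7=21, EF_Task 8=19, EF_Task 9=33) = 33; EF_Task 10 = 33+4 = 37
Expected project duration μ = 37 days. Critical path: Task 3 → Task 4 → Task 9 → Task 10.

Variance along critical path = 7.111 + 4.000 + 1.778 + 0.444 = 13.333; σ = √13.333 = 3.651 days.
Z = (41 − 37) / 3.651 = 1.095
P(T ≤ 41) = Φ(1.095) ≈ 0.863

0.863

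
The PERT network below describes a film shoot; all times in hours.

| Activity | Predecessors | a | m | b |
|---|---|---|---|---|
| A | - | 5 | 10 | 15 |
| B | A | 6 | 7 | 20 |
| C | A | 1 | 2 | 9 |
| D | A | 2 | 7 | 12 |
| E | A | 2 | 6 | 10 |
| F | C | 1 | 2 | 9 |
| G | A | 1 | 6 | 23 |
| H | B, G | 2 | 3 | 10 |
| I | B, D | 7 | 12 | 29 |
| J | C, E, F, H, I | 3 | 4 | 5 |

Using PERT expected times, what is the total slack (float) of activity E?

17 hours

te_A = (5 + 4·10 + 15)/6 = 60/6 = 10
te_B = (6 + 4·7 + 20)/6 = 54/6 = 9
te_C = (1 + 4·2 + 9)/6 = 18/6 = 3
te_D = (2 + 4·7 + 12)/6 = 42/6 = 7
te_E = (2 + 4·6 + 10)/6 = 36/6 = 6
te_F = (1 + 4·2 + 9)/6 = 18/6 = 3
te_G = (1 + 4·6 + 23)/6 = 48/6 = 8
te_H = (2 + 4·3 + 10)/6 = 24/6 = 4
te_I = (7 + 4·12 + 29)/6 = 84/6 = 14
te_J = (3 + 4·4 + 5)/6 = 24/6 = 4

Forward pass:
ES_A = 0; EF_A = 10
ES_B = 10; EF_B = 10+9 = 19
ES_C = 10; EF_C = 10+3 = 13
ES_D = 10; EF_D = 10+7 = 17
ES_E = 10; EF_E = 10+6 = 16
ES_F = 13; EF_F = 13+3 = 16
ES_G = 10; EF_G = 10+8 = 18
ES_H = max(EF_B=19, EF_G=18) = 19; EF_H = 19+4 = 23
ES_I = max(EF_B=19, EF_D=17) = 19; EF_I = 19+14 = 33
ES_J = max(EF_C=13, EF_E=16, EF_F=16, EF_H=23, EF_I=33) = 33; EF_J = 33+4 = 37
Expected project duration μ = 37 hours. Critical path: A → B → I → J.

Backward pass:
LF_J = 37; LS_J = 37−4 = 33
LF_I = LS_J = 33; LS_I = 33−14 = 19
LF_H = LS_J = 33; LS_H = 33−4 = 29
LF_G = LS_H = 29; LS_G = 29−8 = 21
LF_F = LS_J = 33; LS_F = 33−3 = 30
LF_E = LS_J = 33; LS_E = 33−6 = 27
LF_D = LS_I = 19; LS_D = 19−7 = 12
LF_C = min(LS_F=30, LS_J=33) = 30; LS_C = 30−3 = 27
LF_B = min(LS_H=29, LS_I=19) = 19; LS_B = 19−9 = 10
LF_A = min(LS_B=10, LS_C=27, LS_D=12, LS_E=27, LS_G=21) = 10; LS_A = 10−10 = 0
Slack_E = LS_E − ES_E = 27 − 10 = 17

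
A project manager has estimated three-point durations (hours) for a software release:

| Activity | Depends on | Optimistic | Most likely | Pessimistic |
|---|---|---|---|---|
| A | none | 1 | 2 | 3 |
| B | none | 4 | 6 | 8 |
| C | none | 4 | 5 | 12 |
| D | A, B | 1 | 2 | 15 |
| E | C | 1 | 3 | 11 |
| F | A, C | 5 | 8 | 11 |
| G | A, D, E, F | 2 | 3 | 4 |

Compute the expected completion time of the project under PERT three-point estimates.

te_A = (1 + 4·2 + 3)/6 = 12/6 = 2
te_B = (4 + 4·6 + 8)/6 = 36/6 = 6
te_C = (4 + 4·5 + 12)/6 = 36/6 = 6
te_D = (1 + 4·2 + 15)/6 = 24/6 = 4
te_E = (1 + 4·3 + 11)/6 = 24/6 = 4
te_F = (5 + 4·8 + 11)/6 = 48/6 = 8
te_G = (2 + 4·3 + 4)/6 = 18/6 = 3

Forward pass:
ES_A = 0; EF_A = 2
ES_B = 0; EF_B = 6
ES_C = 0; EF_C = 6
ES_D = max(EF_A=2, EF_B=6) = 6; EF_D = 6+4 = 10
ES_E = 6; EF_E = 6+4 = 10
ES_F = max(EF_A=2, EF_C=6) = 6; EF_F = 6+8 = 14
ES_G = max(EF_A=2, EF_D=10, EF_E=10, EF_F=14) = 14; EF_G = 14+3 = 17
Expected project duration μ = 17 hours. Critical path: C → F → G.

17 hours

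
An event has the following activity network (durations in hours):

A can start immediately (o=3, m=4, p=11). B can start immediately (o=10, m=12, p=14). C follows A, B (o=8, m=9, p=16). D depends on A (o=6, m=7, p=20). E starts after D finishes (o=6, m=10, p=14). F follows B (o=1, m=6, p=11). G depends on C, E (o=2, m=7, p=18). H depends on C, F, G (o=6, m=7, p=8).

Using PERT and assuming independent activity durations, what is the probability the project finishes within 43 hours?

te_A = (3 + 4·4 + 11)/6 = 30/6 = 5; σ²_A = ((11−3)/6)² = 1.778
te_B = (10 + 4·12 + 14)/6 = 72/6 = 12; σ²_B = ((14−10)/6)² = 0.444
te_C = (8 + 4·9 + 16)/6 = 60/6 = 10; σ²_C = ((16−8)/6)² = 1.778
te_D = (6 + 4·7 + 20)/6 = 54/6 = 9; σ²_D = ((20−6)/6)² = 5.444
te_E = (6 + 4·10 + 14)/6 = 60/6 = 10; σ²_E = ((14−6)/6)² = 1.778
te_F = (1 + 4·6 + 11)/6 = 36/6 = 6; σ²_F = ((11−1)/6)² = 2.778
te_G = (2 + 4·7 + 18)/6 = 48/6 = 8; σ²_G = ((18−2)/6)² = 7.111
te_H = (6 + 4·7 + 8)/6 = 42/6 = 7; σ²_H = ((8−6)/6)² = 0.111

Forward pass:
ES_A = 0; EF_A = 5
ES_B = 0; EF_B = 12
ES_C = max(EF_A=5, EF_B=12) = 12; EF_C = 12+10 = 22
ES_D = 5; EF_D = 5+9 = 14
ES_E = 14; EF_E = 14+10 = 24
ES_F = 12; EF_F = 12+6 = 18
ES_G = max(EF_C=22, EF_E=24) = 24; EF_G = 24+8 = 32
ES_H = max(EF_C=22, EF_F=18, EF_G=32) = 32; EF_H = 32+7 = 39
Expected project duration μ = 39 hours. Critical path: A → D → E → G → H.

Variance along critical path = 1.778 + 5.444 + 1.778 + 7.111 + 0.111 = 16.222; σ = √16.222 = 4.028 hours.
Z = (43 − 39) / 4.028 = 0.993
P(T ≤ 43) = Φ(0.993) ≈ 0.840

0.840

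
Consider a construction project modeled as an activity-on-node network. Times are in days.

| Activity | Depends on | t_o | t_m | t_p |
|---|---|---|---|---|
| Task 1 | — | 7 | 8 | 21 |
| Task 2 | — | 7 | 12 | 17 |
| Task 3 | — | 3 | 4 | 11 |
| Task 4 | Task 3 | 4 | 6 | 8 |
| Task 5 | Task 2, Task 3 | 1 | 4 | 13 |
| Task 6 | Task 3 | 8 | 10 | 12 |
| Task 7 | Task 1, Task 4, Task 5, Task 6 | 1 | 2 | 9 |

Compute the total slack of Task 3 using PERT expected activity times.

te_Task 1 = (7 + 4·8 + 21)/6 = 60/6 = 10
te_Task 2 = (7 + 4·12 + 17)/6 = 72/6 = 12
te_Task 3 = (3 + 4·4 + 11)/6 = 30/6 = 5
te_Task 4 = (4 + 4·6 + 8)/6 = 36/6 = 6
te_Task 5 = (1 + 4·4 + 13)/6 = 30/6 = 5
te_Task 6 = (8 + 4·10 + 12)/6 = 60/6 = 10
te_Task 7 = (1 + 4·2 + 9)/6 = 18/6 = 3

Forward pass:
ES_Task 1 = 0; EF_Task 1 = 10
ES_Task 2 = 0; EF_Task 2 = 12
ES_Task 3 = 0; EF_Task 3 = 5
ES_Task 4 = 5; EF_Task 4 = 5+6 = 11
ES_Task 5 = max(EF_Task 2=12, EF_Task 3=5) = 12; EF_Task 5 = 12+5 = 17
ES_Task 6 = 5; EF_Task 6 = 5+10 = 15
ES_Task 7 = max(EF_Task 1=10, EF_Task 4=11, EF_Task 5=17, EF_Task 6=15) = 17; EF_Task 7 = 17+3 = 20
Expected project duration μ = 20 days. Critical path: Task 2 → Task 5 → Task 7.

Backward pass:
LF_Task 7 = 20; LS_Task 7 = 20−3 = 17
LF_Task 6 = LS_Task 7 = 17; LS_Task 6 = 17−10 = 7
LF_Task 5 = LS_Task 7 = 17; LS_Task 5 = 17−5 = 12
LF_Task 4 = LS_Task 7 = 17; LS_Task 4 = 17−6 = 11
LF_Task 3 = min(LS_Task 4=11, LS_Task 5=12, LS_Task 6=7) = 7; LS_Task 3 = 7−5 = 2
LF_Task 2 = LS_Task 5 = 12; LS_Task 2 = 12−12 = 0
LF_Task 1 = LS_Task 7 = 17; LS_Task 1 = 17−10 = 7
Slack_Task 3 = LS_Task 3 − ES_Task 3 = 2 − 0 = 2

2 days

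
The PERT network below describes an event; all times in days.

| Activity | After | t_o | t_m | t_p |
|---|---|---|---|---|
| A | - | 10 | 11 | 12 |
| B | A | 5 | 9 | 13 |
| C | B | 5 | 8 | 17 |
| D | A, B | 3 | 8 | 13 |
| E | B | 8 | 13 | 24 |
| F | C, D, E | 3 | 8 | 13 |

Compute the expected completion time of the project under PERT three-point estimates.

te_A = (10 + 4·11 + 12)/6 = 66/6 = 11
te_B = (5 + 4·9 + 13)/6 = 54/6 = 9
te_C = (5 + 4·8 + 17)/6 = 54/6 = 9
te_D = (3 + 4·8 + 13)/6 = 48/6 = 8
te_E = (8 + 4·13 + 24)/6 = 84/6 = 14
te_F = (3 + 4·8 + 13)/6 = 48/6 = 8

Forward pass:
ES_A = 0; EF_A = 11
ES_B = 11; EF_B = 11+9 = 20
ES_C = 20; EF_C = 20+9 = 29
ES_D = max(EF_A=11, EF_B=20) = 20; EF_D = 20+8 = 28
ES_E = 20; EF_E = 20+14 = 34
ES_F = max(EF_C=29, EF_D=28, EF_E=34) = 34; EF_F = 34+8 = 42
Expected project duration μ = 42 days. Critical path: A → B → E → F.

42 days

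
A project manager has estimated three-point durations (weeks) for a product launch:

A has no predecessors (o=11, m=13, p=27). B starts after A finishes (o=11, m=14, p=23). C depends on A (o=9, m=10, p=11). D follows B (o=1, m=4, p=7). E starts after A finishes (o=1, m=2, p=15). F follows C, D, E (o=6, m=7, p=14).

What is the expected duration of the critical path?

te_A = (11 + 4·13 + 27)/6 = 90/6 = 15
te_B = (11 + 4·14 + 23)/6 = 90/6 = 15
te_C = (9 + 4·10 + 11)/6 = 60/6 = 10
te_D = (1 + 4·4 + 7)/6 = 24/6 = 4
te_E = (1 + 4·2 + 15)/6 = 24/6 = 4
te_F = (6 + 4·7 + 14)/6 = 48/6 = 8

Forward pass:
ES_A = 0; EF_A = 15
ES_B = 15; EF_B = 15+15 = 30
ES_C = 15; EF_C = 15+10 = 25
ES_D = 30; EF_D = 30+4 = 34
ES_E = 15; EF_E = 15+4 = 19
ES_F = max(EF_C=25, EF_D=34, EF_E=19) = 34; EF_F = 34+8 = 42
Expected project duration μ = 42 weeks. Critical path: A → B → D → F.

42 weeks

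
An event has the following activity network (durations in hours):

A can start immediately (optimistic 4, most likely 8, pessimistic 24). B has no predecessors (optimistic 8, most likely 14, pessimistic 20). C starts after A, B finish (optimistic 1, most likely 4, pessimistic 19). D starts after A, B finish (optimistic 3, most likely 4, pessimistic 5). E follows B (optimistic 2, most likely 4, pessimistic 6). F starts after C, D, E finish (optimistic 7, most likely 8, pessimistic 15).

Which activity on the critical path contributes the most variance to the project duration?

te_A = (4 + 4·8 + 24)/6 = 60/6 = 10; σ²_A = ((24−4)/6)² = 11.111
te_B = (8 + 4·14 + 20)/6 = 84/6 = 14; σ²_B = ((20−8)/6)² = 4.000
te_C = (1 + 4·4 + 19)/6 = 36/6 = 6; σ²_C = ((19−1)/6)² = 9.000
te_D = (3 + 4·4 + 5)/6 = 24/6 = 4; σ²_D = ((5−3)/6)² = 0.111
te_E = (2 + 4·4 + 6)/6 = 24/6 = 4; σ²_E = ((6−2)/6)² = 0.444
te_F = (7 + 4·8 + 15)/6 = 54/6 = 9; σ²_F = ((15−7)/6)² = 1.778

Forward pass:
ES_A = 0; EF_A = 10
ES_B = 0; EF_B = 14
ES_C = max(EF_A=10, EF_B=14) = 14; EF_C = 14+6 = 20
ES_D = max(EF_A=10, EF_B=14) = 14; EF_D = 14+4 = 18
ES_E = 14; EF_E = 14+4 = 18
ES_F = max(EF_C=20, EF_D=18, EF_E=18) = 20; EF_F = 20+9 = 29
Expected project duration μ = 29 hours. Critical path: B → C → F.

Variances on critical path: σ²_B=4.000, σ²_C=9.000, σ²_F=1.778.
Largest is σ²_C = 9.000.

C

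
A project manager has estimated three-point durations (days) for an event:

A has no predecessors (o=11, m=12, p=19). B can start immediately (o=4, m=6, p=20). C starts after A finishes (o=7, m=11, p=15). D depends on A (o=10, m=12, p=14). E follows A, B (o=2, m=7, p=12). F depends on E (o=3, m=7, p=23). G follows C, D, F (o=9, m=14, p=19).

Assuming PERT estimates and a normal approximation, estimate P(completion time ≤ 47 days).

0.824

te_A = (11 + 4·12 + 19)/6 = 78/6 = 13; σ²_A = ((19−11)/6)² = 1.778
te_B = (4 + 4·6 + 20)/6 = 48/6 = 8; σ²_B = ((20−4)/6)² = 7.111
te_C = (7 + 4·11 + 15)/6 = 66/6 = 11; σ²_C = ((15−7)/6)² = 1.778
te_D = (10 + 4·12 + 14)/6 = 72/6 = 12; σ²_D = ((14−10)/6)² = 0.444
te_E = (2 + 4·7 + 12)/6 = 42/6 = 7; σ²_E = ((12−2)/6)² = 2.778
te_F = (3 + 4·7 + 23)/6 = 54/6 = 9; σ²_F = ((23−3)/6)² = 11.111
te_G = (9 + 4·14 + 19)/6 = 84/6 = 14; σ²_G = ((19−9)/6)² = 2.778

Forward pass:
ES_A = 0; EF_A = 13
ES_B = 0; EF_B = 8
ES_C = 13; EF_C = 13+11 = 24
ES_D = 13; EF_D = 13+12 = 25
ES_E = max(EF_A=13, EF_B=8) = 13; EF_E = 13+7 = 20
ES_F = 20; EF_F = 20+9 = 29
ES_G = max(EF_C=24, EF_D=25, EF_F=29) = 29; EF_G = 29+14 = 43
Expected project duration μ = 43 days. Critical path: A → E → F → G.

Variance along critical path = 1.778 + 2.778 + 11.111 + 2.778 = 18.444; σ = √18.444 = 4.295 days.
Z = (47 − 43) / 4.295 = 0.931
P(T ≤ 47) = Φ(0.931) ≈ 0.824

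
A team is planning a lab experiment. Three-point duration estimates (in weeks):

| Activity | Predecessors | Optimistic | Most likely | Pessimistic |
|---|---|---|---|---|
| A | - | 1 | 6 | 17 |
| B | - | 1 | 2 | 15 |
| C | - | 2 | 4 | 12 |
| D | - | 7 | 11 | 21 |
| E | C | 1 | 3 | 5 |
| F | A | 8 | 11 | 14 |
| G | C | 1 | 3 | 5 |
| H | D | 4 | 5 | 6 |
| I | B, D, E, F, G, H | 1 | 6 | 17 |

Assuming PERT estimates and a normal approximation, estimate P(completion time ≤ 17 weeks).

te_A = (1 + 4·6 + 17)/6 = 42/6 = 7; σ²_A = ((17−1)/6)² = 7.111
te_B = (1 + 4·2 + 15)/6 = 24/6 = 4; σ²_B = ((15−1)/6)² = 5.444
te_C = (2 + 4·4 + 12)/6 = 30/6 = 5; σ²_C = ((12−2)/6)² = 2.778
te_D = (7 + 4·11 + 21)/6 = 72/6 = 12; σ²_D = ((21−7)/6)² = 5.444
te_E = (1 + 4·3 + 5)/6 = 18/6 = 3; σ²_E = ((5−1)/6)² = 0.444
te_F = (8 + 4·11 + 14)/6 = 66/6 = 11; σ²_F = ((14−8)/6)² = 1.000
te_G = (1 + 4·3 + 5)/6 = 18/6 = 3; σ²_G = ((5−1)/6)² = 0.444
te_H = (4 + 4·5 + 6)/6 = 30/6 = 5; σ²_H = ((6−4)/6)² = 0.111
te_I = (1 + 4·6 + 17)/6 = 42/6 = 7; σ²_I = ((17−1)/6)² = 7.111

Forward pass:
ES_A = 0; EF_A = 7
ES_B = 0; EF_B = 4
ES_C = 0; EF_C = 5
ES_D = 0; EF_D = 12
ES_E = 5; EF_E = 5+3 = 8
ES_F = 7; EF_F = 7+11 = 18
ES_G = 5; EF_G = 5+3 = 8
ES_H = 12; EF_H = 12+5 = 17
ES_I = max(EF_B=4, EF_D=12, EF_E=8, EF_F=18, EF_G=8, EF_H=17) = 18; EF_I = 18+7 = 25
Expected project duration μ = 25 weeks. Critical path: A → F → I.

Variance along critical path = 7.111 + 1.000 + 7.111 = 15.222; σ = √15.222 = 3.902 weeks.
Z = (17 − 25) / 3.902 = -2.050
P(T ≤ 17) = Φ(-2.050) ≈ 0.020

0.020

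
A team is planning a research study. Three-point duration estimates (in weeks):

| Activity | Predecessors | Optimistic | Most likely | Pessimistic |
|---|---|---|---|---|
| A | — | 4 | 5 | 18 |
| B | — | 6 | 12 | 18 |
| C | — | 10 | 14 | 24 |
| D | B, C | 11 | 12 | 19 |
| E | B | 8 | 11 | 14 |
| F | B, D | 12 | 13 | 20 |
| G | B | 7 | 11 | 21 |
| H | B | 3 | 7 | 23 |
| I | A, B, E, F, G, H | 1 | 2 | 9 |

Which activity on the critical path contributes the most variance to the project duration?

C

te_A = (4 + 4·5 + 18)/6 = 42/6 = 7; σ²_A = ((18−4)/6)² = 5.444
te_B = (6 + 4·12 + 18)/6 = 72/6 = 12; σ²_B = ((18−6)/6)² = 4.000
te_C = (10 + 4·14 + 24)/6 = 90/6 = 15; σ²_C = ((24−10)/6)² = 5.444
te_D = (11 + 4·12 + 19)/6 = 78/6 = 13; σ²_D = ((19−11)/6)² = 1.778
te_E = (8 + 4·11 + 14)/6 = 66/6 = 11; σ²_E = ((14−8)/6)² = 1.000
te_F = (12 + 4·13 + 20)/6 = 84/6 = 14; σ²_F = ((20−12)/6)² = 1.778
te_G = (7 + 4·11 + 21)/6 = 72/6 = 12; σ²_G = ((21−7)/6)² = 5.444
te_H = (3 + 4·7 + 23)/6 = 54/6 = 9; σ²_H = ((23−3)/6)² = 11.111
te_I = (1 + 4·2 + 9)/6 = 18/6 = 3; σ²_I = ((9−1)/6)² = 1.778

Forward pass:
ES_A = 0; EF_A = 7
ES_B = 0; EF_B = 12
ES_C = 0; EF_C = 15
ES_D = max(EF_B=12, EF_C=15) = 15; EF_D = 15+13 = 28
ES_E = 12; EF_E = 12+11 = 23
ES_F = max(EF_B=12, EF_D=28) = 28; EF_F = 28+14 = 42
ES_G = 12; EF_G = 12+12 = 24
ES_H = 12; EF_H = 12+9 = 21
ES_I = max(EF_A=7, EF_B=12, EF_E=23, EF_F=42, EF_G=24, EF_H=21) = 42; EF_I = 42+3 = 45
Expected project duration μ = 45 weeks. Critical path: C → D → F → I.

Variances on critical path: σ²_C=5.444, σ²_D=1.778, σ²_F=1.778, σ²_I=1.778.
Largest is σ²_C = 5.444.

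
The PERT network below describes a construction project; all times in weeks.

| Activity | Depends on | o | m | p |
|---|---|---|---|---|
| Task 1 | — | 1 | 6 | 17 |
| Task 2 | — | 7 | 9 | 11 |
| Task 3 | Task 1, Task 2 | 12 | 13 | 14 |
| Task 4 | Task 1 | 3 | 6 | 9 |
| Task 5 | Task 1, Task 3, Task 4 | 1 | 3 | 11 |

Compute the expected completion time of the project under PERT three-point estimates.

26 weeks

te_Task 1 = (1 + 4·6 + 17)/6 = 42/6 = 7
te_Task 2 = (7 + 4·9 + 11)/6 = 54/6 = 9
te_Task 3 = (12 + 4·13 + 14)/6 = 78/6 = 13
te_Task 4 = (3 + 4·6 + 9)/6 = 36/6 = 6
te_Task 5 = (1 + 4·3 + 11)/6 = 24/6 = 4

Forward pass:
ES_Task 1 = 0; EF_Task 1 = 7
ES_Task 2 = 0; EF_Task 2 = 9
ES_Task 3 = max(EF_Task 1=7, EF_Task 2=9) = 9; EF_Task 3 = 9+13 = 22
ES_Task 4 = 7; EF_Task 4 = 7+6 = 13
ES_Task 5 = max(EF_Task 1=7, EF_Task 3=22, EF_Task 4=13) = 22; EF_Task 5 = 22+4 = 26
Expected project duration μ = 26 weeks. Critical path: Task 2 → Task 3 → Task 5.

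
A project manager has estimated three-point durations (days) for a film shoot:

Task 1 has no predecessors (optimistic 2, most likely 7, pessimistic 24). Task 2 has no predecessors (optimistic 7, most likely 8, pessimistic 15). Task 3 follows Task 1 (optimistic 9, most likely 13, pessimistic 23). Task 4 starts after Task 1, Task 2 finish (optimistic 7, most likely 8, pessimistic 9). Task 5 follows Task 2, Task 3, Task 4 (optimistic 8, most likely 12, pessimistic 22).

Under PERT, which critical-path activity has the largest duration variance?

Task 1

te_Task 1 = (2 + 4·7 + 24)/6 = 54/6 = 9; σ²_Task 1 = ((24−2)/6)² = 13.444
te_Task 2 = (7 + 4·8 + 15)/6 = 54/6 = 9; σ²_Task 2 = ((15−7)/6)² = 1.778
te_Task 3 = (9 + 4·13 + 23)/6 = 84/6 = 14; σ²_Task 3 = ((23−9)/6)² = 5.444
te_Task 4 = (7 + 4·8 + 9)/6 = 48/6 = 8; σ²_Task 4 = ((9−7)/6)² = 0.111
te_Task 5 = (8 + 4·12 + 22)/6 = 78/6 = 13; σ²_Task 5 = ((22−8)/6)² = 5.444

Forward pass:
ES_Task 1 = 0; EF_Task 1 = 9
ES_Task 2 = 0; EF_Task 2 = 9
ES_Task 3 = 9; EF_Task 3 = 9+14 = 23
ES_Task 4 = max(EF_Task 1=9, EF_Task 2=9) = 9; EF_Task 4 = 9+8 = 17
ES_Task 5 = max(EF_Task 2=9, EF_Task 3=23, EF_Task 4=17) = 23; EF_Task 5 = 23+13 = 36
Expected project duration μ = 36 days. Critical path: Task 1 → Task 3 → Task 5.

Variances on critical path: σ²_Task 1=13.444, σ²_Task 3=5.444, σ²_Task 5=5.444.
Largest is σ²_Task 1 = 13.444.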